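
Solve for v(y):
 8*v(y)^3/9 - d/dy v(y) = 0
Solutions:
 v(y) = -3*sqrt(2)*sqrt(-1/(C1 + 8*y))/2
 v(y) = 3*sqrt(2)*sqrt(-1/(C1 + 8*y))/2


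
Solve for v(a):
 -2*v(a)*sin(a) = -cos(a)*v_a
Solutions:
 v(a) = C1/cos(a)^2


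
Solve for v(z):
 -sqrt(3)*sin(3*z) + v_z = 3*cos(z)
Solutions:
 v(z) = C1 + 3*sin(z) - sqrt(3)*cos(3*z)/3


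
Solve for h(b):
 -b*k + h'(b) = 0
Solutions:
 h(b) = C1 + b^2*k/2


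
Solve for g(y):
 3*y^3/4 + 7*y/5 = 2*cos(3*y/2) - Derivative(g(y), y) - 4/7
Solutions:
 g(y) = C1 - 3*y^4/16 - 7*y^2/10 - 4*y/7 + 4*sin(3*y/2)/3


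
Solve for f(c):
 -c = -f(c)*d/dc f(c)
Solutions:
 f(c) = -sqrt(C1 + c^2)
 f(c) = sqrt(C1 + c^2)


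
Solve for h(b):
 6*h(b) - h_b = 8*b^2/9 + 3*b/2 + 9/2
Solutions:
 h(b) = C1*exp(6*b) + 4*b^2/27 + 97*b/324 + 1555/1944


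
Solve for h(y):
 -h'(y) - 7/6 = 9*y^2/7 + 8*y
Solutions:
 h(y) = C1 - 3*y^3/7 - 4*y^2 - 7*y/6


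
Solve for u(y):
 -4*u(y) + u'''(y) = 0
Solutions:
 u(y) = C3*exp(2^(2/3)*y) + (C1*sin(2^(2/3)*sqrt(3)*y/2) + C2*cos(2^(2/3)*sqrt(3)*y/2))*exp(-2^(2/3)*y/2)


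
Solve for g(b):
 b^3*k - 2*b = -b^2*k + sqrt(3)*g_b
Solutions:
 g(b) = C1 + sqrt(3)*b^4*k/12 + sqrt(3)*b^3*k/9 - sqrt(3)*b^2/3


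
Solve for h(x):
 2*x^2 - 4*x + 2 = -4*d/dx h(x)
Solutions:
 h(x) = C1 - x^3/6 + x^2/2 - x/2


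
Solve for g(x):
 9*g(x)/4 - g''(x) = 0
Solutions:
 g(x) = C1*exp(-3*x/2) + C2*exp(3*x/2)


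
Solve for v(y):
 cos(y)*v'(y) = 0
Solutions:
 v(y) = C1


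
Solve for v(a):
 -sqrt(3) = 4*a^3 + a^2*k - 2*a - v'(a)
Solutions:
 v(a) = C1 + a^4 + a^3*k/3 - a^2 + sqrt(3)*a


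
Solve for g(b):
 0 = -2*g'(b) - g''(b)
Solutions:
 g(b) = C1 + C2*exp(-2*b)


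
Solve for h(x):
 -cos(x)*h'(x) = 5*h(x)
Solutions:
 h(x) = C1*sqrt(sin(x) - 1)*(sin(x)^2 - 2*sin(x) + 1)/(sqrt(sin(x) + 1)*(sin(x)^2 + 2*sin(x) + 1))


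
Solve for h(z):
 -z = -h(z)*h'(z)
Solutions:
 h(z) = -sqrt(C1 + z^2)
 h(z) = sqrt(C1 + z^2)


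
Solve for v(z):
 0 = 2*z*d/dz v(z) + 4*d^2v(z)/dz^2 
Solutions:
 v(z) = C1 + C2*erf(z/2)


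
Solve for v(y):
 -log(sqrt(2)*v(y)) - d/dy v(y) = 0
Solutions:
 2*Integral(1/(2*log(_y) + log(2)), (_y, v(y))) = C1 - y


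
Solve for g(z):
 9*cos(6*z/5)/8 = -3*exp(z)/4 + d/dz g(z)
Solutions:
 g(z) = C1 + 3*exp(z)/4 + 15*sin(6*z/5)/16


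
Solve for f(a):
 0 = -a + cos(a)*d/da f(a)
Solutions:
 f(a) = C1 + Integral(a/cos(a), a)


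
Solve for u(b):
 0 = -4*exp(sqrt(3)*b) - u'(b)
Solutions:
 u(b) = C1 - 4*sqrt(3)*exp(sqrt(3)*b)/3


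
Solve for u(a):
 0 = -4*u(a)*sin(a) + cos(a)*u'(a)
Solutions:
 u(a) = C1/cos(a)^4


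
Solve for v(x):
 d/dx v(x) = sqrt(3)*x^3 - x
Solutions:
 v(x) = C1 + sqrt(3)*x^4/4 - x^2/2


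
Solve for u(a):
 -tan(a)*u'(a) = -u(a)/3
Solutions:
 u(a) = C1*sin(a)^(1/3)


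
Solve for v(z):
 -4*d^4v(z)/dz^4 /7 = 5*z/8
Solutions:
 v(z) = C1 + C2*z + C3*z^2 + C4*z^3 - 7*z^5/768


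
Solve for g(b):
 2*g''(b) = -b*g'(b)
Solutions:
 g(b) = C1 + C2*erf(b/2)


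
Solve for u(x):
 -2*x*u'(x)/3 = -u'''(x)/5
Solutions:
 u(x) = C1 + Integral(C2*airyai(10^(1/3)*3^(2/3)*x/3) + C3*airybi(10^(1/3)*3^(2/3)*x/3), x)


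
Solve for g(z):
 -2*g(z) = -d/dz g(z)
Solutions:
 g(z) = C1*exp(2*z)


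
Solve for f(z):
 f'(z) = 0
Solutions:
 f(z) = C1


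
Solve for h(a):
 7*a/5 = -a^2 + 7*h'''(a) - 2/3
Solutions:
 h(a) = C1 + C2*a + C3*a^2 + a^5/420 + a^4/120 + a^3/63


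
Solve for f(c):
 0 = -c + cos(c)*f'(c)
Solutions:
 f(c) = C1 + Integral(c/cos(c), c)


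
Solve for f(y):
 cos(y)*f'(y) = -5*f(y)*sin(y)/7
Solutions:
 f(y) = C1*cos(y)^(5/7)


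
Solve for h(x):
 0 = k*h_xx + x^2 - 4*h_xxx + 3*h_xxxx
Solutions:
 h(x) = C1 + C2*x + C3*exp(x*(2 - sqrt(4 - 3*k))/3) + C4*exp(x*(sqrt(4 - 3*k) + 2)/3) - x^4/(12*k) - 4*x^3/(3*k^2) + x^2*(3 - 16/k)/k^2


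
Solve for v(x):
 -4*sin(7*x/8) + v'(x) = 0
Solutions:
 v(x) = C1 - 32*cos(7*x/8)/7


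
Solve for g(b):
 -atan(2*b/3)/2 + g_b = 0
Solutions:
 g(b) = C1 + b*atan(2*b/3)/2 - 3*log(4*b^2 + 9)/8


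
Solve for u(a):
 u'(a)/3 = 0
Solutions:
 u(a) = C1


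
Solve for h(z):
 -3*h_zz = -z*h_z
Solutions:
 h(z) = C1 + C2*erfi(sqrt(6)*z/6)


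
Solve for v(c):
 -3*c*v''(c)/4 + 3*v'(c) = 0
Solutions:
 v(c) = C1 + C2*c^5


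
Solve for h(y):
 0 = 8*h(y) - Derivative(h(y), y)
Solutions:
 h(y) = C1*exp(8*y)


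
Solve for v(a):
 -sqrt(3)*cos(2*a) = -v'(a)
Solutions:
 v(a) = C1 + sqrt(3)*sin(2*a)/2


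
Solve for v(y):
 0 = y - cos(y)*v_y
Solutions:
 v(y) = C1 + Integral(y/cos(y), y)


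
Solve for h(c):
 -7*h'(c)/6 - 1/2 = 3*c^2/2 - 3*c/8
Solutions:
 h(c) = C1 - 3*c^3/7 + 9*c^2/56 - 3*c/7


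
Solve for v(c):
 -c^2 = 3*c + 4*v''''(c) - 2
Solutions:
 v(c) = C1 + C2*c + C3*c^2 + C4*c^3 - c^6/1440 - c^5/160 + c^4/48


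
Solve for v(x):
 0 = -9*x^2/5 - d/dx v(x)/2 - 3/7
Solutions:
 v(x) = C1 - 6*x^3/5 - 6*x/7


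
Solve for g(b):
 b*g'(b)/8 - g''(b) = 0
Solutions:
 g(b) = C1 + C2*erfi(b/4)


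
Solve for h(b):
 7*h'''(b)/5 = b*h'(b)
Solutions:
 h(b) = C1 + Integral(C2*airyai(5^(1/3)*7^(2/3)*b/7) + C3*airybi(5^(1/3)*7^(2/3)*b/7), b)


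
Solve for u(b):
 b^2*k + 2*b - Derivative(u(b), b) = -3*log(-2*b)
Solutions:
 u(b) = C1 + b^3*k/3 + b^2 + 3*b*log(-b) + 3*b*(-1 + log(2))


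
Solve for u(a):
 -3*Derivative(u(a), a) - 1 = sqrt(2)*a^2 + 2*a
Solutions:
 u(a) = C1 - sqrt(2)*a^3/9 - a^2/3 - a/3


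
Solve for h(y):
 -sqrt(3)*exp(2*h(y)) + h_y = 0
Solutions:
 h(y) = log(-sqrt(-1/(C1 + sqrt(3)*y))) - log(2)/2
 h(y) = log(-1/(C1 + sqrt(3)*y))/2 - log(2)/2


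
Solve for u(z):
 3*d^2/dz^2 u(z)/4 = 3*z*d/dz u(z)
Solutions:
 u(z) = C1 + C2*erfi(sqrt(2)*z)


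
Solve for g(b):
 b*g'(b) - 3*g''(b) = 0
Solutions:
 g(b) = C1 + C2*erfi(sqrt(6)*b/6)


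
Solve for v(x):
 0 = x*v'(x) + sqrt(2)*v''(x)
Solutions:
 v(x) = C1 + C2*erf(2^(1/4)*x/2)


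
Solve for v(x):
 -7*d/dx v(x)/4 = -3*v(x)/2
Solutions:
 v(x) = C1*exp(6*x/7)


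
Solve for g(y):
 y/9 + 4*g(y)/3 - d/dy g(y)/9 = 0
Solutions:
 g(y) = C1*exp(12*y) - y/12 - 1/144


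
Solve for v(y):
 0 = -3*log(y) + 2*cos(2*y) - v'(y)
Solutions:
 v(y) = C1 - 3*y*log(y) + 3*y + sin(2*y)


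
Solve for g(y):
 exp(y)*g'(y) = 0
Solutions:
 g(y) = C1


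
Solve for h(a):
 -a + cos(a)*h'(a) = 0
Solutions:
 h(a) = C1 + Integral(a/cos(a), a)


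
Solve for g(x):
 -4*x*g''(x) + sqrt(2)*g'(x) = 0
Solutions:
 g(x) = C1 + C2*x^(sqrt(2)/4 + 1)


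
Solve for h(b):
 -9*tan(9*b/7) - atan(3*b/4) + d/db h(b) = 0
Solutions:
 h(b) = C1 + b*atan(3*b/4) - 2*log(9*b^2 + 16)/3 - 7*log(cos(9*b/7))


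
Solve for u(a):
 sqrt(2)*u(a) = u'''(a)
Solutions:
 u(a) = C3*exp(2^(1/6)*a) + (C1*sin(2^(1/6)*sqrt(3)*a/2) + C2*cos(2^(1/6)*sqrt(3)*a/2))*exp(-2^(1/6)*a/2)


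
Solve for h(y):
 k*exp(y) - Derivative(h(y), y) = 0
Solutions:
 h(y) = C1 + k*exp(y)


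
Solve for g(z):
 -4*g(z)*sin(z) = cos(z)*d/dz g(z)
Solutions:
 g(z) = C1*cos(z)^4


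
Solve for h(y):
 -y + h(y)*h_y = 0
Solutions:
 h(y) = -sqrt(C1 + y^2)
 h(y) = sqrt(C1 + y^2)


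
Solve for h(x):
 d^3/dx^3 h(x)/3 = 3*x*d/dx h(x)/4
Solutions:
 h(x) = C1 + Integral(C2*airyai(2^(1/3)*3^(2/3)*x/2) + C3*airybi(2^(1/3)*3^(2/3)*x/2), x)


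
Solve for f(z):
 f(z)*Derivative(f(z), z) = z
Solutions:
 f(z) = -sqrt(C1 + z^2)
 f(z) = sqrt(C1 + z^2)


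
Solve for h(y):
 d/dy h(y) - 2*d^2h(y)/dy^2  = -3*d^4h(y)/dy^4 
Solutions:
 h(y) = C1 + C4*exp(-y) + (C2*sin(sqrt(3)*y/6) + C3*cos(sqrt(3)*y/6))*exp(y/2)


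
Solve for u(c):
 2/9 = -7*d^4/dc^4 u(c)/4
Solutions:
 u(c) = C1 + C2*c + C3*c^2 + C4*c^3 - c^4/189


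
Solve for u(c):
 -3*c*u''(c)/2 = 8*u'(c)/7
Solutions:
 u(c) = C1 + C2*c^(5/21)


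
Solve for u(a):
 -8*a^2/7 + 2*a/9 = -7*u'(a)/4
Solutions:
 u(a) = C1 + 32*a^3/147 - 4*a^2/63


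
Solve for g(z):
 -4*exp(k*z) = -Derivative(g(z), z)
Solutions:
 g(z) = C1 + 4*exp(k*z)/k


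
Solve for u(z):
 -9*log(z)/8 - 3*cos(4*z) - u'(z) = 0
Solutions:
 u(z) = C1 - 9*z*log(z)/8 + 9*z/8 - 3*sin(4*z)/4


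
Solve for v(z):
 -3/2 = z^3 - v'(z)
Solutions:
 v(z) = C1 + z^4/4 + 3*z/2


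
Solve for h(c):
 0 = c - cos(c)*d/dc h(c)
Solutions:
 h(c) = C1 + Integral(c/cos(c), c)


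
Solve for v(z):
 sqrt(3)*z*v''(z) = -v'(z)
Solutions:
 v(z) = C1 + C2*z^(1 - sqrt(3)/3)


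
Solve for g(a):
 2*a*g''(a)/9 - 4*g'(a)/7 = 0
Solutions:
 g(a) = C1 + C2*a^(25/7)


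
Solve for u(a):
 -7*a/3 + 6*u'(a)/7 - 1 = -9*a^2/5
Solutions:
 u(a) = C1 - 7*a^3/10 + 49*a^2/36 + 7*a/6


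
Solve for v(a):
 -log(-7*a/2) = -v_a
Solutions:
 v(a) = C1 + a*log(-a) + a*(-1 - log(2) + log(7))


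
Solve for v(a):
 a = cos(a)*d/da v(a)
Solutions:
 v(a) = C1 + Integral(a/cos(a), a)


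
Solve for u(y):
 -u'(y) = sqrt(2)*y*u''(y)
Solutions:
 u(y) = C1 + C2*y^(1 - sqrt(2)/2)


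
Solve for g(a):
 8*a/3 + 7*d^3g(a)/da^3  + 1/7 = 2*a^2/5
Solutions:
 g(a) = C1 + C2*a + C3*a^2 + a^5/1050 - a^4/63 - a^3/294


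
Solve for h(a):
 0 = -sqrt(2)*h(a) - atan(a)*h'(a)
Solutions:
 h(a) = C1*exp(-sqrt(2)*Integral(1/atan(a), a))


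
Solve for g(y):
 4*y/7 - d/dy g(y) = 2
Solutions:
 g(y) = C1 + 2*y^2/7 - 2*y


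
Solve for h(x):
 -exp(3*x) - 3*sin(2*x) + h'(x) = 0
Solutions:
 h(x) = C1 + exp(3*x)/3 - 3*cos(2*x)/2


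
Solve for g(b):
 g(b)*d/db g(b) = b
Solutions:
 g(b) = -sqrt(C1 + b^2)
 g(b) = sqrt(C1 + b^2)


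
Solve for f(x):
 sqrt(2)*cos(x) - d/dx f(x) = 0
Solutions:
 f(x) = C1 + sqrt(2)*sin(x)


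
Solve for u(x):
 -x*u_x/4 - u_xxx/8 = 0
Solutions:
 u(x) = C1 + Integral(C2*airyai(-2^(1/3)*x) + C3*airybi(-2^(1/3)*x), x)


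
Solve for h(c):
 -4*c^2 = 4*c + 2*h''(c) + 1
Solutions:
 h(c) = C1 + C2*c - c^4/6 - c^3/3 - c^2/4


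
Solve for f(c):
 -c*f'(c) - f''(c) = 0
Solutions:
 f(c) = C1 + C2*erf(sqrt(2)*c/2)


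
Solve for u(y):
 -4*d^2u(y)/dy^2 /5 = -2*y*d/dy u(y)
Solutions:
 u(y) = C1 + C2*erfi(sqrt(5)*y/2)


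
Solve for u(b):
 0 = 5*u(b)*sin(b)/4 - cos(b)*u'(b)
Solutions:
 u(b) = C1/cos(b)^(5/4)


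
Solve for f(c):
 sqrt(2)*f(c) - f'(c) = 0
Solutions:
 f(c) = C1*exp(sqrt(2)*c)


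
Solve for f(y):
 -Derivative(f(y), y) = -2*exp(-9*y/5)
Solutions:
 f(y) = C1 - 10*exp(-9*y/5)/9


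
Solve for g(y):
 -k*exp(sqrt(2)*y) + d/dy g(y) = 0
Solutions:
 g(y) = C1 + sqrt(2)*k*exp(sqrt(2)*y)/2


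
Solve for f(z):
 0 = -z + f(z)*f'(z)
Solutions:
 f(z) = -sqrt(C1 + z^2)
 f(z) = sqrt(C1 + z^2)


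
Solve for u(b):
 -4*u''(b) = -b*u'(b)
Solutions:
 u(b) = C1 + C2*erfi(sqrt(2)*b/4)


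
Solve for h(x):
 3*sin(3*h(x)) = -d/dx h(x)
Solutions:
 h(x) = -acos((-C1 - exp(18*x))/(C1 - exp(18*x)))/3 + 2*pi/3
 h(x) = acos((-C1 - exp(18*x))/(C1 - exp(18*x)))/3


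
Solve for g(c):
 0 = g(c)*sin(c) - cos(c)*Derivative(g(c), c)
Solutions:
 g(c) = C1/cos(c)


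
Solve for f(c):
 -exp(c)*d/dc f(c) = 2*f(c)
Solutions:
 f(c) = C1*exp(2*exp(-c))


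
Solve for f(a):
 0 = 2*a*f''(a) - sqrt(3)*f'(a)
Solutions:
 f(a) = C1 + C2*a^(sqrt(3)/2 + 1)


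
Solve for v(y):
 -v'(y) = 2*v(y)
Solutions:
 v(y) = C1*exp(-2*y)


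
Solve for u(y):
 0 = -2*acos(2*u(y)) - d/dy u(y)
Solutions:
 Integral(1/acos(2*_y), (_y, u(y))) = C1 - 2*y


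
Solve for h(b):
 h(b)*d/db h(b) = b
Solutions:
 h(b) = -sqrt(C1 + b^2)
 h(b) = sqrt(C1 + b^2)


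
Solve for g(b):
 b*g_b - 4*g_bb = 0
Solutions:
 g(b) = C1 + C2*erfi(sqrt(2)*b/4)


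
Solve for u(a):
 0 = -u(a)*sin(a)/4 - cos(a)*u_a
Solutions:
 u(a) = C1*cos(a)^(1/4)


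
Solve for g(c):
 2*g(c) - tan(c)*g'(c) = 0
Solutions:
 g(c) = C1*sin(c)^2


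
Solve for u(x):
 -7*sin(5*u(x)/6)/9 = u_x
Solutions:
 7*x/9 + 3*log(cos(5*u(x)/6) - 1)/5 - 3*log(cos(5*u(x)/6) + 1)/5 = C1


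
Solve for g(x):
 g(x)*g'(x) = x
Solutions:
 g(x) = -sqrt(C1 + x^2)
 g(x) = sqrt(C1 + x^2)


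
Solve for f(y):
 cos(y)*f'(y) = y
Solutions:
 f(y) = C1 + Integral(y/cos(y), y)


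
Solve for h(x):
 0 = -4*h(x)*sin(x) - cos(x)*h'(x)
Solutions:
 h(x) = C1*cos(x)^4


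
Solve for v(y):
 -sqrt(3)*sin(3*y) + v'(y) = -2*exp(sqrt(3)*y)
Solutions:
 v(y) = C1 - 2*sqrt(3)*exp(sqrt(3)*y)/3 - sqrt(3)*cos(3*y)/3


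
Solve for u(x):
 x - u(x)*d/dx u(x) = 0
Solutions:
 u(x) = -sqrt(C1 + x^2)
 u(x) = sqrt(C1 + x^2)


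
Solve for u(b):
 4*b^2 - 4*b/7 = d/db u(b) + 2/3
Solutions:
 u(b) = C1 + 4*b^3/3 - 2*b^2/7 - 2*b/3


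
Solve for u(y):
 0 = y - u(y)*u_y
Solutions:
 u(y) = -sqrt(C1 + y^2)
 u(y) = sqrt(C1 + y^2)


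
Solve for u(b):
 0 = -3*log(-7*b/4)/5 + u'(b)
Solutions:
 u(b) = C1 + 3*b*log(-b)/5 + 3*b*(-2*log(2) - 1 + log(7))/5


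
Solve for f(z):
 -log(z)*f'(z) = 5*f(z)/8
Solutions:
 f(z) = C1*exp(-5*li(z)/8)


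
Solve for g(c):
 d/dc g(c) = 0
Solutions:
 g(c) = C1


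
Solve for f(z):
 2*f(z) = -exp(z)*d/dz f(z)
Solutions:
 f(z) = C1*exp(2*exp(-z))


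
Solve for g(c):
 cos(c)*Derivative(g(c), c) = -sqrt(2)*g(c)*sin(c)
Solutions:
 g(c) = C1*cos(c)^(sqrt(2))


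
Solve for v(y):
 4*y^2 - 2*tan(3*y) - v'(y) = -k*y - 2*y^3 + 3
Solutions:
 v(y) = C1 + k*y^2/2 + y^4/2 + 4*y^3/3 - 3*y + 2*log(cos(3*y))/3


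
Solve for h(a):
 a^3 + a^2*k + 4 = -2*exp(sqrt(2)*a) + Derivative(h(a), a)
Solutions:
 h(a) = C1 + a^4/4 + a^3*k/3 + 4*a + sqrt(2)*exp(sqrt(2)*a)


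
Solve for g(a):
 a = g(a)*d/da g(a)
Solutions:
 g(a) = -sqrt(C1 + a^2)
 g(a) = sqrt(C1 + a^2)


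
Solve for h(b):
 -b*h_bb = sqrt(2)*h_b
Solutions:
 h(b) = C1 + C2*b^(1 - sqrt(2))


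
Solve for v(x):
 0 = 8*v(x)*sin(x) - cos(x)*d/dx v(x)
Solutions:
 v(x) = C1/cos(x)^8


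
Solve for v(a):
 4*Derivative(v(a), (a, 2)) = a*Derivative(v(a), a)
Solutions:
 v(a) = C1 + C2*erfi(sqrt(2)*a/4)


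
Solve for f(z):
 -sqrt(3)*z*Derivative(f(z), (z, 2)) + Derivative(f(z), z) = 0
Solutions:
 f(z) = C1 + C2*z^(sqrt(3)/3 + 1)


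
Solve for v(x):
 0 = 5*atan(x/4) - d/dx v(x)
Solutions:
 v(x) = C1 + 5*x*atan(x/4) - 10*log(x^2 + 16)


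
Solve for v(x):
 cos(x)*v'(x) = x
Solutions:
 v(x) = C1 + Integral(x/cos(x), x)


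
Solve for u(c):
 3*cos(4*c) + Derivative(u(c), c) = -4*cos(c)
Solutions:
 u(c) = C1 - 4*sin(c) - 3*sin(4*c)/4


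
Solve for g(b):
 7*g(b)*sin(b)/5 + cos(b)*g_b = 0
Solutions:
 g(b) = C1*cos(b)^(7/5)


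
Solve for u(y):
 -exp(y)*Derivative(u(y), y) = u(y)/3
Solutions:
 u(y) = C1*exp(exp(-y)/3)


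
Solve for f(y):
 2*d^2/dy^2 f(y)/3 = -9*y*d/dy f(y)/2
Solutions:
 f(y) = C1 + C2*erf(3*sqrt(6)*y/4)


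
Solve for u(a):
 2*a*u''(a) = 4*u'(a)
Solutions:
 u(a) = C1 + C2*a^3


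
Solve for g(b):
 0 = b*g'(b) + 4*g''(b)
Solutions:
 g(b) = C1 + C2*erf(sqrt(2)*b/4)


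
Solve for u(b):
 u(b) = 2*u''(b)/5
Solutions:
 u(b) = C1*exp(-sqrt(10)*b/2) + C2*exp(sqrt(10)*b/2)


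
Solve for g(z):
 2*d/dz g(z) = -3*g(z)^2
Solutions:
 g(z) = 2/(C1 + 3*z)


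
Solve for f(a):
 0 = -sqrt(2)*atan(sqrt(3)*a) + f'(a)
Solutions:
 f(a) = C1 + sqrt(2)*(a*atan(sqrt(3)*a) - sqrt(3)*log(3*a^2 + 1)/6)


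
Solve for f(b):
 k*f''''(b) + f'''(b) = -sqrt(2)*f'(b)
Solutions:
 f(b) = C1 + C2*exp(-b*((sqrt(((27*sqrt(2) + 2/k^2)^2 - 4/k^4)/k^2)/2 + 27*sqrt(2)/(2*k) + k^(-3))^(1/3) + 1/k + 1/(k^2*(sqrt(((27*sqrt(2) + 2/k^2)^2 - 4/k^4)/k^2)/2 + 27*sqrt(2)/(2*k) + k^(-3))^(1/3)))/3) + C3*exp(b*((sqrt(((27*sqrt(2) + 2/k^2)^2 - 4/k^4)/k^2)/2 + 27*sqrt(2)/(2*k) + k^(-3))^(1/3) - sqrt(3)*I*(sqrt(((27*sqrt(2) + 2/k^2)^2 - 4/k^4)/k^2)/2 + 27*sqrt(2)/(2*k) + k^(-3))^(1/3) - 2/k - 4/(k^2*(-1 + sqrt(3)*I)*(sqrt(((27*sqrt(2) + 2/k^2)^2 - 4/k^4)/k^2)/2 + 27*sqrt(2)/(2*k) + k^(-3))^(1/3)))/6) + C4*exp(b*((sqrt(((27*sqrt(2) + 2/k^2)^2 - 4/k^4)/k^2)/2 + 27*sqrt(2)/(2*k) + k^(-3))^(1/3) + sqrt(3)*I*(sqrt(((27*sqrt(2) + 2/k^2)^2 - 4/k^4)/k^2)/2 + 27*sqrt(2)/(2*k) + k^(-3))^(1/3) - 2/k + 4/(k^2*(1 + sqrt(3)*I)*(sqrt(((27*sqrt(2) + 2/k^2)^2 - 4/k^4)/k^2)/2 + 27*sqrt(2)/(2*k) + k^(-3))^(1/3)))/6)


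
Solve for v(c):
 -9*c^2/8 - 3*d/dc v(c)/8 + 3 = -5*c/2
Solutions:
 v(c) = C1 - c^3 + 10*c^2/3 + 8*c


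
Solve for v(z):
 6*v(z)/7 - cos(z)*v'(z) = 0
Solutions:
 v(z) = C1*(sin(z) + 1)^(3/7)/(sin(z) - 1)^(3/7)


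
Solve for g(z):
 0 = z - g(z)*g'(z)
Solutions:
 g(z) = -sqrt(C1 + z^2)
 g(z) = sqrt(C1 + z^2)


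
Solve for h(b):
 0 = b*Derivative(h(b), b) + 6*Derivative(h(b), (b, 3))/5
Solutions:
 h(b) = C1 + Integral(C2*airyai(-5^(1/3)*6^(2/3)*b/6) + C3*airybi(-5^(1/3)*6^(2/3)*b/6), b)


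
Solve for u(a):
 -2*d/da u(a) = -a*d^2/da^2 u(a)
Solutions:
 u(a) = C1 + C2*a^3


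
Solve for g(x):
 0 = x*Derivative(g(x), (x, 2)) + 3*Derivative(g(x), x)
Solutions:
 g(x) = C1 + C2/x^2


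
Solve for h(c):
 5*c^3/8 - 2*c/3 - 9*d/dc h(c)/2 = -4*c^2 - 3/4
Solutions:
 h(c) = C1 + 5*c^4/144 + 8*c^3/27 - 2*c^2/27 + c/6


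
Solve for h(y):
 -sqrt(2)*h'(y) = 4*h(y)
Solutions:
 h(y) = C1*exp(-2*sqrt(2)*y)


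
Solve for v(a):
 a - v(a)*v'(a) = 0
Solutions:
 v(a) = -sqrt(C1 + a^2)
 v(a) = sqrt(C1 + a^2)


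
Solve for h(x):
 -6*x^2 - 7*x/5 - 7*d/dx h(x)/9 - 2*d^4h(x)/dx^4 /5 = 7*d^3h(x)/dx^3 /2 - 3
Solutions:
 h(x) = C1 + C2*exp(x*(-70 + 35*35^(2/3)/(4*sqrt(7494) + 1273)^(1/3) + 35^(1/3)*(4*sqrt(7494) + 1273)^(1/3))/24)*sin(sqrt(3)*35^(1/3)*x*(-(4*sqrt(7494) + 1273)^(1/3) + 35*35^(1/3)/(4*sqrt(7494) + 1273)^(1/3))/24) + C3*exp(x*(-70 + 35*35^(2/3)/(4*sqrt(7494) + 1273)^(1/3) + 35^(1/3)*(4*sqrt(7494) + 1273)^(1/3))/24)*cos(sqrt(3)*35^(1/3)*x*(-(4*sqrt(7494) + 1273)^(1/3) + 35*35^(1/3)/(4*sqrt(7494) + 1273)^(1/3))/24) + C4*exp(-x*(35*35^(2/3)/(4*sqrt(7494) + 1273)^(1/3) + 35 + 35^(1/3)*(4*sqrt(7494) + 1273)^(1/3))/12) - 18*x^3/7 - 9*x^2/10 + 513*x/7


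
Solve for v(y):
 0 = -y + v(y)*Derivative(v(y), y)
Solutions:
 v(y) = -sqrt(C1 + y^2)
 v(y) = sqrt(C1 + y^2)


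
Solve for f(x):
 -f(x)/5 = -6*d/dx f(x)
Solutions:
 f(x) = C1*exp(x/30)


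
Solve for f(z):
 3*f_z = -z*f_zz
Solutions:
 f(z) = C1 + C2/z^2


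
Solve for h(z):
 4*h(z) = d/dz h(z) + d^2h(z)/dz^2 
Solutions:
 h(z) = C1*exp(z*(-1 + sqrt(17))/2) + C2*exp(-z*(1 + sqrt(17))/2)


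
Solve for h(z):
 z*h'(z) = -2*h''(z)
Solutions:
 h(z) = C1 + C2*erf(z/2)


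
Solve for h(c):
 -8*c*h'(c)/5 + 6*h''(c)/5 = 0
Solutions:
 h(c) = C1 + C2*erfi(sqrt(6)*c/3)


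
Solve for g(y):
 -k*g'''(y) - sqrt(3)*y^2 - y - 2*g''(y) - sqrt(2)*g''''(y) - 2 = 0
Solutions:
 g(y) = C1 + C2*y + C3*exp(sqrt(2)*y*(-k + sqrt(k^2 - 8*sqrt(2)))/4) + C4*exp(-sqrt(2)*y*(k + sqrt(k^2 - 8*sqrt(2)))/4) - sqrt(3)*y^4/24 + y^3*(sqrt(3)*k - 1)/12 + y^2*(-sqrt(3)*k^2 + k - 4 + 2*sqrt(6))/8


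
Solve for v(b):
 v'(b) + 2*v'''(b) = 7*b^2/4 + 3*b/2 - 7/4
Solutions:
 v(b) = C1 + C2*sin(sqrt(2)*b/2) + C3*cos(sqrt(2)*b/2) + 7*b^3/12 + 3*b^2/4 - 35*b/4


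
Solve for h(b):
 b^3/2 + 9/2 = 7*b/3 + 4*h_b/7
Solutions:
 h(b) = C1 + 7*b^4/32 - 49*b^2/24 + 63*b/8


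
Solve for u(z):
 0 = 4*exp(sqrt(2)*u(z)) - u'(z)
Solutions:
 u(z) = sqrt(2)*(2*log(-1/(C1 + 4*z)) - log(2))/4


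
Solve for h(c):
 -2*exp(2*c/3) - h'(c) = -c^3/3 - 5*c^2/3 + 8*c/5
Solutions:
 h(c) = C1 + c^4/12 + 5*c^3/9 - 4*c^2/5 - 3*exp(2*c/3)


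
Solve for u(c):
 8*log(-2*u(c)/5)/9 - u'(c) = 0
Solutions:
 -9*Integral(1/(log(-_y) - log(5) + log(2)), (_y, u(c)))/8 = C1 - c


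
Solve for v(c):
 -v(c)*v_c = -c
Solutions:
 v(c) = -sqrt(C1 + c^2)
 v(c) = sqrt(C1 + c^2)


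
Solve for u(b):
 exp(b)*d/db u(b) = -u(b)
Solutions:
 u(b) = C1*exp(exp(-b))


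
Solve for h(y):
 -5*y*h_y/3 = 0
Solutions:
 h(y) = C1


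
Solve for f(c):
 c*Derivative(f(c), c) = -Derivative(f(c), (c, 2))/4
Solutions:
 f(c) = C1 + C2*erf(sqrt(2)*c)


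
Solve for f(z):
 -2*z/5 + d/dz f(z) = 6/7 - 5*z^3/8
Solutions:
 f(z) = C1 - 5*z^4/32 + z^2/5 + 6*z/7


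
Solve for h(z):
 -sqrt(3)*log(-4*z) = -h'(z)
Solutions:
 h(z) = C1 + sqrt(3)*z*log(-z) + sqrt(3)*z*(-1 + 2*log(2))


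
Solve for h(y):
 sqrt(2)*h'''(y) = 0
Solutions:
 h(y) = C1 + C2*y + C3*y^2


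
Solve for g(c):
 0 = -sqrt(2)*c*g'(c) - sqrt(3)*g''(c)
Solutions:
 g(c) = C1 + C2*erf(6^(3/4)*c/6)


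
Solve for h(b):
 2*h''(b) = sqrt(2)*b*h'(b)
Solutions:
 h(b) = C1 + C2*erfi(2^(1/4)*b/2)


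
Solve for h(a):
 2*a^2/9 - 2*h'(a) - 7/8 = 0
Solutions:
 h(a) = C1 + a^3/27 - 7*a/16


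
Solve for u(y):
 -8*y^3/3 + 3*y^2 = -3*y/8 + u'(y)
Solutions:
 u(y) = C1 - 2*y^4/3 + y^3 + 3*y^2/16


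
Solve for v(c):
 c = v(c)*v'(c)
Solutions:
 v(c) = -sqrt(C1 + c^2)
 v(c) = sqrt(C1 + c^2)


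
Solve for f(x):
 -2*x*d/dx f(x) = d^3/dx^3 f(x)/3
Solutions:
 f(x) = C1 + Integral(C2*airyai(-6^(1/3)*x) + C3*airybi(-6^(1/3)*x), x)


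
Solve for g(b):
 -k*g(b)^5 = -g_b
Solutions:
 g(b) = -(-1/(C1 + 4*b*k))^(1/4)
 g(b) = (-1/(C1 + 4*b*k))^(1/4)
 g(b) = -I*(-1/(C1 + 4*b*k))^(1/4)
 g(b) = I*(-1/(C1 + 4*b*k))^(1/4)


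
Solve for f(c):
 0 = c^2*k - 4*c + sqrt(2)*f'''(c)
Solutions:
 f(c) = C1 + C2*c + C3*c^2 - sqrt(2)*c^5*k/120 + sqrt(2)*c^4/12


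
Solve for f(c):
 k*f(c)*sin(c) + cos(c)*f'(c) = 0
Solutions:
 f(c) = C1*exp(k*log(cos(c)))


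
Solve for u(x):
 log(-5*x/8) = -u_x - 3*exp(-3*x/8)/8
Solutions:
 u(x) = C1 - x*log(-x) + x*(-log(5) + 1 + 3*log(2)) + exp(-3*x/8)


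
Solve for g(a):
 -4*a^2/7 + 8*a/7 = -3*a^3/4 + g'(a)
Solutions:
 g(a) = C1 + 3*a^4/16 - 4*a^3/21 + 4*a^2/7


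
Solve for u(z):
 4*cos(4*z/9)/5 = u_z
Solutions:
 u(z) = C1 + 9*sin(4*z/9)/5


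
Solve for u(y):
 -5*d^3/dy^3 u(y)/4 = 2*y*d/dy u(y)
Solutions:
 u(y) = C1 + Integral(C2*airyai(-2*5^(2/3)*y/5) + C3*airybi(-2*5^(2/3)*y/5), y)


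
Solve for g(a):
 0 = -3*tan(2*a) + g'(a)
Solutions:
 g(a) = C1 - 3*log(cos(2*a))/2


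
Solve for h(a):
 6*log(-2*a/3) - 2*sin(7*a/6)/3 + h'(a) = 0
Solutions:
 h(a) = C1 - 6*a*log(-a) - 6*a*log(2) + 6*a + 6*a*log(3) - 4*cos(7*a/6)/7


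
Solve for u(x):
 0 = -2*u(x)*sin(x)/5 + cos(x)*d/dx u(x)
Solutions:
 u(x) = C1/cos(x)^(2/5)


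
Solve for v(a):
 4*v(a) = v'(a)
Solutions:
 v(a) = C1*exp(4*a)


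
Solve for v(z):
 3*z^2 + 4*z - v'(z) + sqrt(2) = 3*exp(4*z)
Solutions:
 v(z) = C1 + z^3 + 2*z^2 + sqrt(2)*z - 3*exp(4*z)/4


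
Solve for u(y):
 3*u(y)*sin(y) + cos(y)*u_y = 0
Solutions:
 u(y) = C1*cos(y)^3


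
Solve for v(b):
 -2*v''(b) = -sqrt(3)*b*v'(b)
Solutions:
 v(b) = C1 + C2*erfi(3^(1/4)*b/2)


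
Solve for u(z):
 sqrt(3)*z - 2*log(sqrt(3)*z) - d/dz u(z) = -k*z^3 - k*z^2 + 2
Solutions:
 u(z) = C1 + k*z^4/4 + k*z^3/3 + sqrt(3)*z^2/2 - 2*z*log(z) - z*log(3)


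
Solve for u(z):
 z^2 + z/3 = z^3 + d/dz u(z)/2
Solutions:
 u(z) = C1 - z^4/2 + 2*z^3/3 + z^2/3


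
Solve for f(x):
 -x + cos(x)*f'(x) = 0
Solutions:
 f(x) = C1 + Integral(x/cos(x), x)


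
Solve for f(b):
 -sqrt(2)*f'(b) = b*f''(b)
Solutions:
 f(b) = C1 + C2*b^(1 - sqrt(2))


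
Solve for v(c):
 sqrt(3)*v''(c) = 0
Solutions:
 v(c) = C1 + C2*c


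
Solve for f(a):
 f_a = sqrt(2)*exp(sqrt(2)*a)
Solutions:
 f(a) = C1 + exp(sqrt(2)*a)


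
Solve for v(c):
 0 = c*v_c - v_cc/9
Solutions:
 v(c) = C1 + C2*erfi(3*sqrt(2)*c/2)


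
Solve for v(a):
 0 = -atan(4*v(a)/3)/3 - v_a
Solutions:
 Integral(1/atan(4*_y/3), (_y, v(a))) = C1 - a/3


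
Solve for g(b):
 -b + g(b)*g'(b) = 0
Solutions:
 g(b) = -sqrt(C1 + b^2)
 g(b) = sqrt(C1 + b^2)


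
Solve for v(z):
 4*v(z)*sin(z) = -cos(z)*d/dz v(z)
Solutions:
 v(z) = C1*cos(z)^4


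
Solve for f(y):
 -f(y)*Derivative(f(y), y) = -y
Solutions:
 f(y) = -sqrt(C1 + y^2)
 f(y) = sqrt(C1 + y^2)


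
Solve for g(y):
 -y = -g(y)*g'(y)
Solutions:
 g(y) = -sqrt(C1 + y^2)
 g(y) = sqrt(C1 + y^2)


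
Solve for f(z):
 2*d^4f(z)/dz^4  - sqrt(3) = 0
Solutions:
 f(z) = C1 + C2*z + C3*z^2 + C4*z^3 + sqrt(3)*z^4/48


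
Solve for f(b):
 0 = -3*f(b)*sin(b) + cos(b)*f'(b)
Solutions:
 f(b) = C1/cos(b)^3


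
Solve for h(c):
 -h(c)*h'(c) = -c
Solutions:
 h(c) = -sqrt(C1 + c^2)
 h(c) = sqrt(C1 + c^2)


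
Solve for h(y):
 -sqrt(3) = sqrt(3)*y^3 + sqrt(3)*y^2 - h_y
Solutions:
 h(y) = C1 + sqrt(3)*y^4/4 + sqrt(3)*y^3/3 + sqrt(3)*y


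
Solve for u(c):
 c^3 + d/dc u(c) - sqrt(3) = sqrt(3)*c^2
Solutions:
 u(c) = C1 - c^4/4 + sqrt(3)*c^3/3 + sqrt(3)*c


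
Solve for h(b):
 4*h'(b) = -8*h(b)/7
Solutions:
 h(b) = C1*exp(-2*b/7)


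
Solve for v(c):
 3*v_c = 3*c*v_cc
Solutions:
 v(c) = C1 + C2*c^2


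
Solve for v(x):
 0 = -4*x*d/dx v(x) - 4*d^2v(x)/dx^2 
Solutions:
 v(x) = C1 + C2*erf(sqrt(2)*x/2)


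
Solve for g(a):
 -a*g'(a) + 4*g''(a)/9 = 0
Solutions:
 g(a) = C1 + C2*erfi(3*sqrt(2)*a/4)


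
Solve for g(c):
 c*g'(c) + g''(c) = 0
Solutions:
 g(c) = C1 + C2*erf(sqrt(2)*c/2)


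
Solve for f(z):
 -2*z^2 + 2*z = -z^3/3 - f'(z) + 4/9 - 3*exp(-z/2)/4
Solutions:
 f(z) = C1 - z^4/12 + 2*z^3/3 - z^2 + 4*z/9 + 3*exp(-z/2)/2


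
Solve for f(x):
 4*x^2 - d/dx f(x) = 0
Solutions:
 f(x) = C1 + 4*x^3/3


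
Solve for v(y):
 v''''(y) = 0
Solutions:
 v(y) = C1 + C2*y + C3*y^2 + C4*y^3


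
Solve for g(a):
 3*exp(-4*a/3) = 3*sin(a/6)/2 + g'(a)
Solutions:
 g(a) = C1 + 9*cos(a/6) - 9*exp(-4*a/3)/4


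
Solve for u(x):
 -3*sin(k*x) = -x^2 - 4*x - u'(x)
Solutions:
 u(x) = C1 - x^3/3 - 2*x^2 - 3*cos(k*x)/k


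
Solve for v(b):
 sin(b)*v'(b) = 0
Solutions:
 v(b) = C1


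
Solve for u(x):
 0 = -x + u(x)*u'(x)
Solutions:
 u(x) = -sqrt(C1 + x^2)
 u(x) = sqrt(C1 + x^2)


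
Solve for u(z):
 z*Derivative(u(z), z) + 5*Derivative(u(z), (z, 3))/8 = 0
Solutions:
 u(z) = C1 + Integral(C2*airyai(-2*5^(2/3)*z/5) + C3*airybi(-2*5^(2/3)*z/5), z)


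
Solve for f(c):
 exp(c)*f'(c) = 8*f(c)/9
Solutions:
 f(c) = C1*exp(-8*exp(-c)/9)


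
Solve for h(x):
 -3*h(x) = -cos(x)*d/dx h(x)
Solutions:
 h(x) = C1*(sin(x) + 1)^(3/2)/(sin(x) - 1)^(3/2)


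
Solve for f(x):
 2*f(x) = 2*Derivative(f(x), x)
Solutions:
 f(x) = C1*exp(x)


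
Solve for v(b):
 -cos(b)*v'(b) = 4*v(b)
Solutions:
 v(b) = C1*(sin(b)^2 - 2*sin(b) + 1)/(sin(b)^2 + 2*sin(b) + 1)


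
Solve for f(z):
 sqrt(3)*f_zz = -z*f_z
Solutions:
 f(z) = C1 + C2*erf(sqrt(2)*3^(3/4)*z/6)


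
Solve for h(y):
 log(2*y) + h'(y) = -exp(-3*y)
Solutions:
 h(y) = C1 - y*log(y) + y*(1 - log(2)) + exp(-3*y)/3


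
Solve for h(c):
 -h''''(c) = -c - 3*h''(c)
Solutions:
 h(c) = C1 + C2*c + C3*exp(-sqrt(3)*c) + C4*exp(sqrt(3)*c) - c^3/18


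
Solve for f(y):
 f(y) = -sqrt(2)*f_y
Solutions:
 f(y) = C1*exp(-sqrt(2)*y/2)


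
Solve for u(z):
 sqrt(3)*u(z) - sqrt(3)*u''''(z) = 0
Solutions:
 u(z) = C1*exp(-z) + C2*exp(z) + C3*sin(z) + C4*cos(z)


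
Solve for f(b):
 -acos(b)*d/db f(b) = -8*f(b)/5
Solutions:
 f(b) = C1*exp(8*Integral(1/acos(b), b)/5)


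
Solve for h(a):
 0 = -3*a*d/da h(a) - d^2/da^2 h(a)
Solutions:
 h(a) = C1 + C2*erf(sqrt(6)*a/2)


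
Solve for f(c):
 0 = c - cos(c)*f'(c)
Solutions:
 f(c) = C1 + Integral(c/cos(c), c)


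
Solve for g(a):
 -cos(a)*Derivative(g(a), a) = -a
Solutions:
 g(a) = C1 + Integral(a/cos(a), a)


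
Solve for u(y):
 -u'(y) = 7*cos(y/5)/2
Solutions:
 u(y) = C1 - 35*sin(y/5)/2


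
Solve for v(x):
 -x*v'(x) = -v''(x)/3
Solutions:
 v(x) = C1 + C2*erfi(sqrt(6)*x/2)


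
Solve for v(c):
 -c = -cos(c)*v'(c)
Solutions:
 v(c) = C1 + Integral(c/cos(c), c)


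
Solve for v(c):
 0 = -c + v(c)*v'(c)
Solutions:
 v(c) = -sqrt(C1 + c^2)
 v(c) = sqrt(C1 + c^2)


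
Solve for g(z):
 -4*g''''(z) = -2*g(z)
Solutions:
 g(z) = C1*exp(-2^(3/4)*z/2) + C2*exp(2^(3/4)*z/2) + C3*sin(2^(3/4)*z/2) + C4*cos(2^(3/4)*z/2)


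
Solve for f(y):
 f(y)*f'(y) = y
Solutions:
 f(y) = -sqrt(C1 + y^2)
 f(y) = sqrt(C1 + y^2)


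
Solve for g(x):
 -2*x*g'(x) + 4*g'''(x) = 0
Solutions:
 g(x) = C1 + Integral(C2*airyai(2^(2/3)*x/2) + C3*airybi(2^(2/3)*x/2), x)


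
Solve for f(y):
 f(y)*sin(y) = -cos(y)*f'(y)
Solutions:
 f(y) = C1*cos(y)


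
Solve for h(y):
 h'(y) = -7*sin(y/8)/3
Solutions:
 h(y) = C1 + 56*cos(y/8)/3


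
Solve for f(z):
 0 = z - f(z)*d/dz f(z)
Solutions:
 f(z) = -sqrt(C1 + z^2)
 f(z) = sqrt(C1 + z^2)


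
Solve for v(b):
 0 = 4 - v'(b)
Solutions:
 v(b) = C1 + 4*b


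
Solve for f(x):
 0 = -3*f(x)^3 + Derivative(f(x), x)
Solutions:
 f(x) = -sqrt(2)*sqrt(-1/(C1 + 3*x))/2
 f(x) = sqrt(2)*sqrt(-1/(C1 + 3*x))/2


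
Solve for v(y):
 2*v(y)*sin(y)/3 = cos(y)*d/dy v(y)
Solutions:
 v(y) = C1/cos(y)^(2/3)


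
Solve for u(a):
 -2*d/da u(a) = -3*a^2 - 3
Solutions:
 u(a) = C1 + a^3/2 + 3*a/2


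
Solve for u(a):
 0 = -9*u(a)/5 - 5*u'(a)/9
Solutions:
 u(a) = C1*exp(-81*a/25)


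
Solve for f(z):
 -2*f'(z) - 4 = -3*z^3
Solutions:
 f(z) = C1 + 3*z^4/8 - 2*z


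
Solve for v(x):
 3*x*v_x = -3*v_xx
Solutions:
 v(x) = C1 + C2*erf(sqrt(2)*x/2)


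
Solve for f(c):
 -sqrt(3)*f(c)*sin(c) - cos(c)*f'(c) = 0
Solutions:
 f(c) = C1*cos(c)^(sqrt(3))


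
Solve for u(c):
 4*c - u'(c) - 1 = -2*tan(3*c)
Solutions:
 u(c) = C1 + 2*c^2 - c - 2*log(cos(3*c))/3


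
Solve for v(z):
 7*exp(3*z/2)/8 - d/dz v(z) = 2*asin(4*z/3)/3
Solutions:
 v(z) = C1 - 2*z*asin(4*z/3)/3 - sqrt(9 - 16*z^2)/6 + 7*exp(3*z/2)/12


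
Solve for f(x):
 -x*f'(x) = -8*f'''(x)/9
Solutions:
 f(x) = C1 + Integral(C2*airyai(3^(2/3)*x/2) + C3*airybi(3^(2/3)*x/2), x)


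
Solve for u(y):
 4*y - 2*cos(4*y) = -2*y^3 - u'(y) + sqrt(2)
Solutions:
 u(y) = C1 - y^4/2 - 2*y^2 + sqrt(2)*y + sin(4*y)/2


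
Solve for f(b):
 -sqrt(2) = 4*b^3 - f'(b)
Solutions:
 f(b) = C1 + b^4 + sqrt(2)*b


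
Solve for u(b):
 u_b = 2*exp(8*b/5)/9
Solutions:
 u(b) = C1 + 5*exp(8*b/5)/36


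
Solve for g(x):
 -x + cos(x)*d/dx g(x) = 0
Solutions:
 g(x) = C1 + Integral(x/cos(x), x)


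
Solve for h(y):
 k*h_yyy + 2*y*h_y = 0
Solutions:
 h(y) = C1 + Integral(C2*airyai(2^(1/3)*y*(-1/k)^(1/3)) + C3*airybi(2^(1/3)*y*(-1/k)^(1/3)), y)


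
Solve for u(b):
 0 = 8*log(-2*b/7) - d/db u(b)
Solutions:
 u(b) = C1 + 8*b*log(-b) + 8*b*(-log(7) - 1 + log(2))


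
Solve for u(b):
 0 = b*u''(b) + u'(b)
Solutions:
 u(b) = C1 + C2*log(b)


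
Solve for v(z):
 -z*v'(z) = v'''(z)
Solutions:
 v(z) = C1 + Integral(C2*airyai(-z) + C3*airybi(-z), z)


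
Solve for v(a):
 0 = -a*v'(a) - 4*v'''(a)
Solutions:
 v(a) = C1 + Integral(C2*airyai(-2^(1/3)*a/2) + C3*airybi(-2^(1/3)*a/2), a)


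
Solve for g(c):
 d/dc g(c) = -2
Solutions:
 g(c) = C1 - 2*c


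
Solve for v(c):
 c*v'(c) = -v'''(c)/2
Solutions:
 v(c) = C1 + Integral(C2*airyai(-2^(1/3)*c) + C3*airybi(-2^(1/3)*c), c)


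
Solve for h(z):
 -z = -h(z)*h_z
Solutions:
 h(z) = -sqrt(C1 + z^2)
 h(z) = sqrt(C1 + z^2)


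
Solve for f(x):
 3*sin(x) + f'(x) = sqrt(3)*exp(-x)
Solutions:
 f(x) = C1 + 3*cos(x) - sqrt(3)*exp(-x)


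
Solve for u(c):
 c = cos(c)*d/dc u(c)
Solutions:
 u(c) = C1 + Integral(c/cos(c), c)


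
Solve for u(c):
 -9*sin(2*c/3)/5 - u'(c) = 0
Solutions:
 u(c) = C1 + 27*cos(2*c/3)/10


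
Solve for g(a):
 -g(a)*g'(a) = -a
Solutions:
 g(a) = -sqrt(C1 + a^2)
 g(a) = sqrt(C1 + a^2)


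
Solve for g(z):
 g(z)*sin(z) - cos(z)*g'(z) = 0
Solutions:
 g(z) = C1/cos(z)


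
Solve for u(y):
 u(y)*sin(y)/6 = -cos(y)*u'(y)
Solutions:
 u(y) = C1*cos(y)^(1/6)


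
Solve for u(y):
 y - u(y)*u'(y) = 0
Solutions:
 u(y) = -sqrt(C1 + y^2)
 u(y) = sqrt(C1 + y^2)


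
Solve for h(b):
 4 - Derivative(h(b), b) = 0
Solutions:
 h(b) = C1 + 4*b


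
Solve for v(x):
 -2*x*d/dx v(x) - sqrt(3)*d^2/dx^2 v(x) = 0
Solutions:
 v(x) = C1 + C2*erf(3^(3/4)*x/3)


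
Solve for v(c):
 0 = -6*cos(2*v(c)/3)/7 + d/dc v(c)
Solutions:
 -6*c/7 - 3*log(sin(2*v(c)/3) - 1)/4 + 3*log(sin(2*v(c)/3) + 1)/4 = C1


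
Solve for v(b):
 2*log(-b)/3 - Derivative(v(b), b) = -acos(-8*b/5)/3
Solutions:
 v(b) = C1 + 2*b*log(-b)/3 + b*acos(-8*b/5)/3 - 2*b/3 + sqrt(25 - 64*b^2)/24


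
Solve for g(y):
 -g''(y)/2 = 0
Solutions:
 g(y) = C1 + C2*y


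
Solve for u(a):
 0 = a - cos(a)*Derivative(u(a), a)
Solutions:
 u(a) = C1 + Integral(a/cos(a), a)


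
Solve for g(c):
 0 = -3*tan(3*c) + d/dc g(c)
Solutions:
 g(c) = C1 - log(cos(3*c))


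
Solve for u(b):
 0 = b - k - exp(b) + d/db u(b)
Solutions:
 u(b) = C1 - b^2/2 + b*k + exp(b)


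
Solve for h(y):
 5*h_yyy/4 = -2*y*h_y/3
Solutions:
 h(y) = C1 + Integral(C2*airyai(-2*15^(2/3)*y/15) + C3*airybi(-2*15^(2/3)*y/15), y)


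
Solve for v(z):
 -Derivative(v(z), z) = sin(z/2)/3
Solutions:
 v(z) = C1 + 2*cos(z/2)/3


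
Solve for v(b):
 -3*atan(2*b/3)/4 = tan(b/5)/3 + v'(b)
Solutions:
 v(b) = C1 - 3*b*atan(2*b/3)/4 + 9*log(4*b^2 + 9)/16 + 5*log(cos(b/5))/3


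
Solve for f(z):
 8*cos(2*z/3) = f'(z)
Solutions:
 f(z) = C1 + 12*sin(2*z/3)


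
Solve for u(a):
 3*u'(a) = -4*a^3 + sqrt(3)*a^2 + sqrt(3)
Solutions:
 u(a) = C1 - a^4/3 + sqrt(3)*a^3/9 + sqrt(3)*a/3


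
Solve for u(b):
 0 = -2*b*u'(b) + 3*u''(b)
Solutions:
 u(b) = C1 + C2*erfi(sqrt(3)*b/3)


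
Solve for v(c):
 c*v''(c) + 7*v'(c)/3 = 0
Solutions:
 v(c) = C1 + C2/c^(4/3)


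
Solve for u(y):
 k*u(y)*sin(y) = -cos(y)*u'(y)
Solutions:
 u(y) = C1*exp(k*log(cos(y)))


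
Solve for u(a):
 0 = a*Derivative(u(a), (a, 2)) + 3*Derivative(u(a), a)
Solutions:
 u(a) = C1 + C2/a^2


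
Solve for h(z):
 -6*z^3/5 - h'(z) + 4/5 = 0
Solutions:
 h(z) = C1 - 3*z^4/10 + 4*z/5


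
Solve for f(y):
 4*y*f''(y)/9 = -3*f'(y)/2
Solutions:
 f(y) = C1 + C2/y^(19/8)


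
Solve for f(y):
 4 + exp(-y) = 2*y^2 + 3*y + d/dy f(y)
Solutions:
 f(y) = C1 - 2*y^3/3 - 3*y^2/2 + 4*y - exp(-y)


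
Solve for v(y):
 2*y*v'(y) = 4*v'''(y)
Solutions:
 v(y) = C1 + Integral(C2*airyai(2^(2/3)*y/2) + C3*airybi(2^(2/3)*y/2), y)


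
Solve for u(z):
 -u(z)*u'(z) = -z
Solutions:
 u(z) = -sqrt(C1 + z^2)
 u(z) = sqrt(C1 + z^2)


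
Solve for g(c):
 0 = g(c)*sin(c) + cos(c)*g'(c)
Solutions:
 g(c) = C1*cos(c)


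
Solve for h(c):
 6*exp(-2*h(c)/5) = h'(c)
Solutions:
 h(c) = 5*log(-sqrt(C1 + 6*c)) - 5*log(5) + 5*log(10)/2
 h(c) = 5*log(C1 + 6*c)/2 - 5*log(5) + 5*log(10)/2


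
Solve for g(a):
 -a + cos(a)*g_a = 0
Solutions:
 g(a) = C1 + Integral(a/cos(a), a)


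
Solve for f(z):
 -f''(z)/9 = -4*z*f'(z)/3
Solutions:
 f(z) = C1 + C2*erfi(sqrt(6)*z)


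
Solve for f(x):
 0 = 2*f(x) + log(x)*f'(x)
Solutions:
 f(x) = C1*exp(-2*li(x))


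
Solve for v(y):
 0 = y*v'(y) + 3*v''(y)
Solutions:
 v(y) = C1 + C2*erf(sqrt(6)*y/6)


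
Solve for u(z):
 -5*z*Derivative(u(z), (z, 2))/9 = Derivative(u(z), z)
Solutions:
 u(z) = C1 + C2/z^(4/5)


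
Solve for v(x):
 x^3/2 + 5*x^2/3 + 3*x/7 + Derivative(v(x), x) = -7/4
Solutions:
 v(x) = C1 - x^4/8 - 5*x^3/9 - 3*x^2/14 - 7*x/4


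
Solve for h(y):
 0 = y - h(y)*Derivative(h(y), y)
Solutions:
 h(y) = -sqrt(C1 + y^2)
 h(y) = sqrt(C1 + y^2)


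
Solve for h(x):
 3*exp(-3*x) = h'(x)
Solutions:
 h(x) = C1 - exp(-3*x)


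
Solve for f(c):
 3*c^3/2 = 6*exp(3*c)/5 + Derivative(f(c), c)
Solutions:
 f(c) = C1 + 3*c^4/8 - 2*exp(3*c)/5


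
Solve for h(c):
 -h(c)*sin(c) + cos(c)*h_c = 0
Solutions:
 h(c) = C1/cos(c)


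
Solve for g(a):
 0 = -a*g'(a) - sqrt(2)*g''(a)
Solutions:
 g(a) = C1 + C2*erf(2^(1/4)*a/2)


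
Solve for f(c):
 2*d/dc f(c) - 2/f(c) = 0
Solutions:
 f(c) = -sqrt(C1 + 2*c)
 f(c) = sqrt(C1 + 2*c)


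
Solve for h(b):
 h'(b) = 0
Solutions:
 h(b) = C1


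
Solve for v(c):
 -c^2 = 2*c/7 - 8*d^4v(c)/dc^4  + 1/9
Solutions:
 v(c) = C1 + C2*c + C3*c^2 + C4*c^3 + c^6/2880 + c^5/3360 + c^4/1728


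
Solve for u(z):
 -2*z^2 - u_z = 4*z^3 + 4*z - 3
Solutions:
 u(z) = C1 - z^4 - 2*z^3/3 - 2*z^2 + 3*z


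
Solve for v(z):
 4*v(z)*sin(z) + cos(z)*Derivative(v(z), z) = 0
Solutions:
 v(z) = C1*cos(z)^4


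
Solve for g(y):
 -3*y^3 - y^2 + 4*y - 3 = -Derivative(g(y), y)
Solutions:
 g(y) = C1 + 3*y^4/4 + y^3/3 - 2*y^2 + 3*y


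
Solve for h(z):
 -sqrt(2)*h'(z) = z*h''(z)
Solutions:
 h(z) = C1 + C2*z^(1 - sqrt(2))


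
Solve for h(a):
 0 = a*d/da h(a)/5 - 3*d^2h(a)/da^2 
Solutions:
 h(a) = C1 + C2*erfi(sqrt(30)*a/30)


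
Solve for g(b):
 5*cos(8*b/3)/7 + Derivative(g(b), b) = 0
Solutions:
 g(b) = C1 - 15*sin(8*b/3)/56


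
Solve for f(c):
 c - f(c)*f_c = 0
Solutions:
 f(c) = -sqrt(C1 + c^2)
 f(c) = sqrt(C1 + c^2)


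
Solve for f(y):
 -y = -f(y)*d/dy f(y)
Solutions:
 f(y) = -sqrt(C1 + y^2)
 f(y) = sqrt(C1 + y^2)


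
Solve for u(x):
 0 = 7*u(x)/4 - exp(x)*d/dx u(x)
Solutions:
 u(x) = C1*exp(-7*exp(-x)/4)


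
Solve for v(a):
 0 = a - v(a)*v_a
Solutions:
 v(a) = -sqrt(C1 + a^2)
 v(a) = sqrt(C1 + a^2)


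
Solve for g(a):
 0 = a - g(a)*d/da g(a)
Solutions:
 g(a) = -sqrt(C1 + a^2)
 g(a) = sqrt(C1 + a^2)


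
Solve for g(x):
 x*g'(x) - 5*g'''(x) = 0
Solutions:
 g(x) = C1 + Integral(C2*airyai(5^(2/3)*x/5) + C3*airybi(5^(2/3)*x/5), x)


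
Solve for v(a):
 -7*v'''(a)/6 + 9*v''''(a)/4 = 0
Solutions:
 v(a) = C1 + C2*a + C3*a^2 + C4*exp(14*a/27)


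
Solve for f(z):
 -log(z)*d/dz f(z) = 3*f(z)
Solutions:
 f(z) = C1*exp(-3*li(z))


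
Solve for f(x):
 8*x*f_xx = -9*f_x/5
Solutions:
 f(x) = C1 + C2*x^(31/40)


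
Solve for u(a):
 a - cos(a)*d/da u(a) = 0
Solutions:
 u(a) = C1 + Integral(a/cos(a), a)


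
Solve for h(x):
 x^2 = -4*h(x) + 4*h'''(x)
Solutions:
 h(x) = C3*exp(x) - x^2/4 + (C1*sin(sqrt(3)*x/2) + C2*cos(sqrt(3)*x/2))*exp(-x/2)


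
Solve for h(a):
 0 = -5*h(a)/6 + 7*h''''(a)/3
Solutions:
 h(a) = C1*exp(-14^(3/4)*5^(1/4)*a/14) + C2*exp(14^(3/4)*5^(1/4)*a/14) + C3*sin(14^(3/4)*5^(1/4)*a/14) + C4*cos(14^(3/4)*5^(1/4)*a/14)


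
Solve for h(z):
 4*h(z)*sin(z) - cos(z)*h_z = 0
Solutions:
 h(z) = C1/cos(z)^4


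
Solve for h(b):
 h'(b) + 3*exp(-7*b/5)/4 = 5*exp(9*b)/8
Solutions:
 h(b) = C1 + 5*exp(9*b)/72 + 15*exp(-7*b/5)/28


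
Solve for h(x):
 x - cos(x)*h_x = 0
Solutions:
 h(x) = C1 + Integral(x/cos(x), x)


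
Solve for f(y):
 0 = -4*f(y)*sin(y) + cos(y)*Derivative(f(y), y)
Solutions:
 f(y) = C1/cos(y)^4


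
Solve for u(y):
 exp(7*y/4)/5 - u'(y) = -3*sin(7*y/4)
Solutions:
 u(y) = C1 + 4*exp(7*y/4)/35 - 12*cos(7*y/4)/7


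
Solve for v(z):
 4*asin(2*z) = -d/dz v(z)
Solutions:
 v(z) = C1 - 4*z*asin(2*z) - 2*sqrt(1 - 4*z^2)


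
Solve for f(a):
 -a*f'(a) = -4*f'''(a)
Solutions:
 f(a) = C1 + Integral(C2*airyai(2^(1/3)*a/2) + C3*airybi(2^(1/3)*a/2), a)


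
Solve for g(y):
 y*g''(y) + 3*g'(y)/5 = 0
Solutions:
 g(y) = C1 + C2*y^(2/5)


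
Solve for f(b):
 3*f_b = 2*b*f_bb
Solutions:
 f(b) = C1 + C2*b^(5/2)


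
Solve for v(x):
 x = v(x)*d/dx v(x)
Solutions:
 v(x) = -sqrt(C1 + x^2)
 v(x) = sqrt(C1 + x^2)


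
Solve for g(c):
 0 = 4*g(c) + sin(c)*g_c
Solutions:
 g(c) = C1*(cos(c)^2 + 2*cos(c) + 1)/(cos(c)^2 - 2*cos(c) + 1)


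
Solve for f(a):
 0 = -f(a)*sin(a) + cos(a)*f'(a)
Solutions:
 f(a) = C1/cos(a)
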